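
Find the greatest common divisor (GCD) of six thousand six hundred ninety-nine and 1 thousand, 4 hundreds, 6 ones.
Convert six thousand six hundred ninety-nine (English words) → 6×1000 + 6×100 + 99 = 6699 (decimal)
Convert 1 thousand, 4 hundreds, 6 ones (place-value notation) → 1×1000 + 4×100 + 6 = 1406 (decimal)
Compute gcd(6699, 1406) = 1
1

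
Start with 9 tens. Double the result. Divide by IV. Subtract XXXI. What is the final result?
Convert 9 tens (place-value notation) → 9×10 = 90 (decimal)
Start: 90
90 × 2 = 180
Convert IV (Roman numeral) → 4 (decimal)
180 ÷ 4 = 45
Convert XXXI (Roman numeral) → 10 + 10 + 10 + 1 = 31 (decimal)
45 - 31 = 14
14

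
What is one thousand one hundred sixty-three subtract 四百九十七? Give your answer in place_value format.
Convert one thousand one hundred sixty-three (English words) → 1×1000 + 1×100 + 63 = 1163 (decimal)
Convert 四百九十七 (Chinese numeral) → 4×100 + 9×10 + 7 = 497 (decimal)
Compute 1163 - 497 = 666
Convert 666 (decimal) → 666 = 6×100 + 6×10 + 6 → 6 hundreds, 6 tens, 6 ones (place-value notation)
6 hundreds, 6 tens, 6 ones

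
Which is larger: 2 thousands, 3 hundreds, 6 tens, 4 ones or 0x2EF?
Convert 2 thousands, 3 hundreds, 6 tens, 4 ones (place-value notation) → 2×1000 + 3×100 + 6×10 + 4 = 2364 (decimal)
Convert 0x2EF (hexadecimal) → 2×256 + 14×16 + 15 = 751 (decimal)
Compare 2364 vs 751: larger = 2364
2364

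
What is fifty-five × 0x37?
Convert fifty-five (English words) → 55 (decimal)
Convert 0x37 (hexadecimal) → 3×16 + 7 = 55 (decimal)
Compute 55 × 55 = 3025
3025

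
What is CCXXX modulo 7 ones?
Convert CCXXX (Roman numeral) → 100 + 100 + 10 + 10 + 10 = 230 (decimal)
Convert 7 ones (place-value notation) → 7 (decimal)
Compute 230 mod 7 = 6
6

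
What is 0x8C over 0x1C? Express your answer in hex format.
Convert 0x8C (hexadecimal) → 8×16 + 12 = 140 (decimal)
Convert 0x1C (hexadecimal) → 1×16 + 12 = 28 (decimal)
Compute 140 ÷ 28 = 5
Convert 5 (decimal) → 0x5 (hexadecimal)
0x5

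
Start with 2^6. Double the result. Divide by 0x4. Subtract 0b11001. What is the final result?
Convert 2^6 (power) → 64 (decimal)
Start: 64
64 × 2 = 128
Convert 0x4 (hexadecimal) → 4 (decimal)
128 ÷ 4 = 32
Convert 0b11001 (binary) → 16 + 8 + 1 = 25 (decimal)
32 - 25 = 7
7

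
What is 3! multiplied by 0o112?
Convert 3! (factorial) → 6 (decimal)
Convert 0o112 (octal) → 1×64 + 1×8 + 2 = 74 (decimal)
Compute 6 × 74 = 444
444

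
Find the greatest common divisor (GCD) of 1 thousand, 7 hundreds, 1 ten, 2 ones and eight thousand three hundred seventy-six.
Convert 1 thousand, 7 hundreds, 1 ten, 2 ones (place-value notation) → 1×1000 + 7×100 + 1×10 + 2 = 1712 (decimal)
Convert eight thousand three hundred seventy-six (English words) → 8×1000 + 3×100 + 76 = 8376 (decimal)
Compute gcd(1712, 8376) = 8
8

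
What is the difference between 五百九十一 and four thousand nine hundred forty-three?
Convert 五百九十一 (Chinese numeral) → 5×100 + 9×10 + 1 = 591 (decimal)
Convert four thousand nine hundred forty-three (English words) → 4×1000 + 9×100 + 43 = 4943 (decimal)
Difference: |591 - 4943| = 4352
4352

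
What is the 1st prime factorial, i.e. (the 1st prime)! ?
Convert the 1st prime (prime index) → 2 (decimal)
Compute 2! = 2
2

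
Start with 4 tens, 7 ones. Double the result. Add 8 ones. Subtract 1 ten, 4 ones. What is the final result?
Convert 4 tens, 7 ones (place-value notation) → 4×10 + 7 = 47 (decimal)
Start: 47
47 × 2 = 94
Convert 8 ones (place-value notation) → 8 (decimal)
94 + 8 = 102
Convert 1 ten, 4 ones (place-value notation) → 1×10 + 4 = 14 (decimal)
102 - 14 = 88
88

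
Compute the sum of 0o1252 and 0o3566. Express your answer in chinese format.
Convert 0o1252 (octal) → 1×512 + 2×64 + 5×8 + 2 = 682 (decimal)
Convert 0o3566 (octal) → 3×512 + 5×64 + 6×8 + 6 = 1910 (decimal)
Compute 682 + 1910 = 2592
Convert 2592 (decimal) → 2592 = 2×1000 + 5×100 + 9×10 + 2 → 二千五百九十二 (Chinese numeral)
二千五百九十二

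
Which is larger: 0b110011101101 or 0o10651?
Convert 0b110011101101 (binary) → 2048 + 1024 + 128 + 64 + 32 + 8 + 4 + 1 = 3309 (decimal)
Convert 0o10651 (octal) → 1×4096 + 6×64 + 5×8 + 1 = 4521 (decimal)
Compare 3309 vs 4521: larger = 4521
4521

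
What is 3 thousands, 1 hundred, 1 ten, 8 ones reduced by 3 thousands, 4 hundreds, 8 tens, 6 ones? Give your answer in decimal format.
Convert 3 thousands, 1 hundred, 1 ten, 8 ones (place-value notation) → 3×1000 + 1×100 + 1×10 + 8 = 3118 (decimal)
Convert 3 thousands, 4 hundreds, 8 tens, 6 ones (place-value notation) → 3×1000 + 4×100 + 8×10 + 6 = 3486 (decimal)
Compute 3118 - 3486 = -368
-368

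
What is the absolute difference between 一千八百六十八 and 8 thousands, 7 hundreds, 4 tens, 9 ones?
Convert 一千八百六十八 (Chinese numeral) → 1×1000 + 8×100 + 6×10 + 8 = 1868 (decimal)
Convert 8 thousands, 7 hundreds, 4 tens, 9 ones (place-value notation) → 8×1000 + 7×100 + 4×10 + 9 = 8749 (decimal)
Compute |1868 - 8749| = 6881
6881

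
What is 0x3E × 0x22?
Convert 0x3E (hexadecimal) → 3×16 + 14 = 62 (decimal)
Convert 0x22 (hexadecimal) → 2×16 + 2 = 34 (decimal)
Compute 62 × 34 = 2108
2108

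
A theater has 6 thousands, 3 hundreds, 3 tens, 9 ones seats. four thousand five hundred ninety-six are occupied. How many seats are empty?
Convert 6 thousands, 3 hundreds, 3 tens, 9 ones (place-value notation) → 6×1000 + 3×100 + 3×10 + 9 = 6339 (decimal)
Convert four thousand five hundred ninety-six (English words) → 4×1000 + 5×100 + 96 = 4596 (decimal)
Compute 6339 - 4596 = 1743
1743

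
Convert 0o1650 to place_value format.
Convert 0o1650 (octal) → 1×512 + 6×64 + 5×8 = 936 (decimal)
Convert 936 (decimal) → 936 = 9×100 + 3×10 + 6 → 9 hundreds, 3 tens, 6 ones (place-value notation)
9 hundreds, 3 tens, 6 ones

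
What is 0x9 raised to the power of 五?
Convert 0x9 (hexadecimal) → 9 (decimal)
Convert 五 (Chinese numeral) → 5 (decimal)
Compute 9 ^ 5 = 59049
59049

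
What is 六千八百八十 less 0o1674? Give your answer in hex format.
Convert 六千八百八十 (Chinese numeral) → 6×1000 + 8×100 + 8×10 = 6880 (decimal)
Convert 0o1674 (octal) → 1×512 + 6×64 + 7×8 + 4 = 956 (decimal)
Compute 6880 - 956 = 5924
Convert 5924 (decimal) → 5924 = 1×4096 + 7×256 + 2×16 + 4 → 0x1724 (hexadecimal)
0x1724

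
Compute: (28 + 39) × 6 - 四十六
Convert 四十六 (Chinese numeral) → 4×10 + 6 = 46 (decimal)
Expression in decimal: (28 + 39) × 6 - 46
Parentheses first: 28 + 39 = 67
Multiply: 67 × 6 = 402
Subtract: 402 - 46 = 356
356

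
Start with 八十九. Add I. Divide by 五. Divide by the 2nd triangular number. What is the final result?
Convert 八十九 (Chinese numeral) → 8×10 + 9 = 89 (decimal)
Start: 89
Convert I (Roman numeral) → 1 (decimal)
89 + 1 = 90
Convert 五 (Chinese numeral) → 5 (decimal)
90 ÷ 5 = 18
Convert the 2nd triangular number (triangular index) → 2×3/2 = 3 (decimal)
18 ÷ 3 = 6
6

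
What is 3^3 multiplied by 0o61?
Convert 3^3 (power) → 27 (decimal)
Convert 0o61 (octal) → 6×8 + 1 = 49 (decimal)
Compute 27 × 49 = 1323
1323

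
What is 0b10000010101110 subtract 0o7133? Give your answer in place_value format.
Convert 0b10000010101110 (binary) → 8192 + 128 + 32 + 8 + 4 + 2 = 8366 (decimal)
Convert 0o7133 (octal) → 7×512 + 1×64 + 3×8 + 3 = 3675 (decimal)
Compute 8366 - 3675 = 4691
Convert 4691 (decimal) → 4691 = 4×1000 + 6×100 + 9×10 + 1 → 4 thousands, 6 hundreds, 9 tens, 1 one (place-value notation)
4 thousands, 6 hundreds, 9 tens, 1 one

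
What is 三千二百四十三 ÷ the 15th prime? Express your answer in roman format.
Convert 三千二百四十三 (Chinese numeral) → 3×1000 + 2×100 + 4×10 + 3 = 3243 (decimal)
Convert the 15th prime (prime index) → 47 (decimal)
Compute 3243 ÷ 47 = 69
Convert 69 (decimal) → 69 = 50 + 10 + 9 → LXIX (Roman numeral)
LXIX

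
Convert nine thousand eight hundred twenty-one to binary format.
Convert nine thousand eight hundred twenty-one (English words) → 9×1000 + 8×100 + 21 = 9821 (decimal)
Convert 9821 (decimal) → 9821 = 8192 + 1024 + 512 + 64 + 16 + 8 + 4 + 1 → 0b10011001011101 (binary)
0b10011001011101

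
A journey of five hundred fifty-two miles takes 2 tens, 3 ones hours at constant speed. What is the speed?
Convert five hundred fifty-two (English words) → 5×100 + 52 = 552 (decimal)
Convert 2 tens, 3 ones (place-value notation) → 2×10 + 3 = 23 (decimal)
Compute 552 ÷ 23 = 24
24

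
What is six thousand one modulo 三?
Convert six thousand one (English words) → 6×1000 + 1 = 6001 (decimal)
Convert 三 (Chinese numeral) → 3 (decimal)
Compute 6001 mod 3 = 1
1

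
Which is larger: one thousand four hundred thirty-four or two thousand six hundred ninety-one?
Convert one thousand four hundred thirty-four (English words) → 1×1000 + 4×100 + 34 = 1434 (decimal)
Convert two thousand six hundred ninety-one (English words) → 2×1000 + 6×100 + 91 = 2691 (decimal)
Compare 1434 vs 2691: larger = 2691
2691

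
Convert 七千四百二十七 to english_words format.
Convert 七千四百二十七 (Chinese numeral) → 7×1000 + 4×100 + 2×10 + 7 = 7427 (decimal)
Convert 7427 (decimal) → 7427 = 7×1000 + 4×100 + 27 → seven thousand four hundred twenty-seven (English words)
seven thousand four hundred twenty-seven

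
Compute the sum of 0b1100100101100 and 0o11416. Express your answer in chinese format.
Convert 0b1100100101100 (binary) → 4096 + 2048 + 256 + 32 + 8 + 4 = 6444 (decimal)
Convert 0o11416 (octal) → 1×4096 + 1×512 + 4×64 + 1×8 + 6 = 4878 (decimal)
Compute 6444 + 4878 = 11322
Convert 11322 (decimal) → 11322 = 1×10000 + 1×1000 + 3×100 + 2×10 + 2 → 一万一千三百二十二 (Chinese numeral)
一万一千三百二十二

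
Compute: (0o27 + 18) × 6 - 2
Convert 0o27 (octal) → 2×8 + 7 = 23 (decimal)
Expression in decimal: (23 + 18) × 6 - 2
Parentheses first: 23 + 18 = 41
Multiply: 41 × 6 = 246
Subtract: 246 - 2 = 244
244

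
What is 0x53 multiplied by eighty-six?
Convert 0x53 (hexadecimal) → 5×16 + 3 = 83 (decimal)
Convert eighty-six (English words) → 86 (decimal)
Compute 83 × 86 = 7138
7138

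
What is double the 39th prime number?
The 39th prime number = 167
Compute 167 × 2 = 334
334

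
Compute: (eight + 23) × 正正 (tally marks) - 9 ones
Convert eight (English words) → 8 (decimal)
Convert 正正 (tally marks) → 5 + 5 = 10 (decimal)
Convert 9 ones (place-value notation) → 9 (decimal)
Expression in decimal: (8 + 23) × 10 - 9
Parentheses first: 8 + 23 = 31
Multiply: 31 × 10 = 310
Subtract: 310 - 9 = 301
301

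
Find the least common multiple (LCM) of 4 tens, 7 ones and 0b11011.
Convert 4 tens, 7 ones (place-value notation) → 4×10 + 7 = 47 (decimal)
Convert 0b11011 (binary) → 16 + 8 + 2 + 1 = 27 (decimal)
Compute lcm(47, 27) = 1269
1269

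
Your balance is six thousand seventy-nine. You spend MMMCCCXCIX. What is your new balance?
Convert six thousand seventy-nine (English words) → 6×1000 + 79 = 6079 (decimal)
Convert MMMCCCXCIX (Roman numeral) → 1000 + 1000 + 1000 + 100 + 100 + 100 + 90 + 9 = 3399 (decimal)
Compute 6079 - 3399 = 2680
2680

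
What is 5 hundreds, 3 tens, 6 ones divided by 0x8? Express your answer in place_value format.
Convert 5 hundreds, 3 tens, 6 ones (place-value notation) → 5×100 + 3×10 + 6 = 536 (decimal)
Convert 0x8 (hexadecimal) → 8 (decimal)
Compute 536 ÷ 8 = 67
Convert 67 (decimal) → 67 = 6×10 + 7 → 6 tens, 7 ones (place-value notation)
6 tens, 7 ones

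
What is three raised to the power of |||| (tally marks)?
Convert three (English words) → 3 (decimal)
Convert |||| (tally marks) → 4 (decimal)
Compute 3 ^ 4 = 81
81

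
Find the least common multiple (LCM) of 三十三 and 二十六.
Convert 三十三 (Chinese numeral) → 3×10 + 3 = 33 (decimal)
Convert 二十六 (Chinese numeral) → 2×10 + 6 = 26 (decimal)
Compute lcm(33, 26) = 858
858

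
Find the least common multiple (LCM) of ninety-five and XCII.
Convert ninety-five (English words) → 95 (decimal)
Convert XCII (Roman numeral) → 90 + 1 + 1 = 92 (decimal)
Compute lcm(95, 92) = 8740
8740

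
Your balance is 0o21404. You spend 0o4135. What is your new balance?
Convert 0o21404 (octal) → 2×4096 + 1×512 + 4×64 + 4 = 8964 (decimal)
Convert 0o4135 (octal) → 4×512 + 1×64 + 3×8 + 5 = 2141 (decimal)
Compute 8964 - 2141 = 6823
6823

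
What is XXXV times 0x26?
Convert XXXV (Roman numeral) → 10 + 10 + 10 + 5 = 35 (decimal)
Convert 0x26 (hexadecimal) → 2×16 + 6 = 38 (decimal)
Compute 35 × 38 = 1330
1330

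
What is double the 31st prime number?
The 31st prime number = 127
Compute 127 × 2 = 254
254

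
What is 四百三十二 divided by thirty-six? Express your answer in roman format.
Convert 四百三十二 (Chinese numeral) → 4×100 + 3×10 + 2 = 432 (decimal)
Convert thirty-six (English words) → 36 (decimal)
Compute 432 ÷ 36 = 12
Convert 12 (decimal) → 12 = 10 + 1 + 1 → XII (Roman numeral)
XII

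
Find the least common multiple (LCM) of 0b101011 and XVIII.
Convert 0b101011 (binary) → 32 + 8 + 2 + 1 = 43 (decimal)
Convert XVIII (Roman numeral) → 10 + 5 + 1 + 1 + 1 = 18 (decimal)
Compute lcm(43, 18) = 774
774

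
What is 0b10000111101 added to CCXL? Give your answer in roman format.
Convert 0b10000111101 (binary) → 1024 + 32 + 16 + 8 + 4 + 1 = 1085 (decimal)
Convert CCXL (Roman numeral) → 100 + 100 + 40 = 240 (decimal)
Compute 1085 + 240 = 1325
Convert 1325 (decimal) → 1325 = 1000 + 100 + 100 + 100 + 10 + 10 + 5 → MCCCXXV (Roman numeral)
MCCCXXV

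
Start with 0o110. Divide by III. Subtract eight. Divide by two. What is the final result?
Convert 0o110 (octal) → 1×64 + 1×8 = 72 (decimal)
Start: 72
Convert III (Roman numeral) → 1 + 1 + 1 = 3 (decimal)
72 ÷ 3 = 24
Convert eight (English words) → 8 (decimal)
24 - 8 = 16
Convert two (English words) → 2 (decimal)
16 ÷ 2 = 8
8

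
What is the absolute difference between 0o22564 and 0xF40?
Convert 0o22564 (octal) → 2×4096 + 2×512 + 5×64 + 6×8 + 4 = 9588 (decimal)
Convert 0xF40 (hexadecimal) → 15×256 + 4×16 = 3904 (decimal)
Compute |9588 - 3904| = 5684
5684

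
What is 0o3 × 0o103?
Convert 0o3 (octal) → 3 (decimal)
Convert 0o103 (octal) → 1×64 + 3 = 67 (decimal)
Compute 3 × 67 = 201
201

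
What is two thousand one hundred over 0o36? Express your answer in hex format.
Convert two thousand one hundred (English words) → 2×1000 + 1×100 = 2100 (decimal)
Convert 0o36 (octal) → 3×8 + 6 = 30 (decimal)
Compute 2100 ÷ 30 = 70
Convert 70 (decimal) → 70 = 4×16 + 6 → 0x46 (hexadecimal)
0x46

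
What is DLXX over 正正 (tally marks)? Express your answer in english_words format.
Convert DLXX (Roman numeral) → 500 + 50 + 10 + 10 = 570 (decimal)
Convert 正正 (tally marks) → 5 + 5 = 10 (decimal)
Compute 570 ÷ 10 = 57
Convert 57 (decimal) → fifty-seven (English words)
fifty-seven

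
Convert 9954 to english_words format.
Convert 9954 (decimal) → 9954 = 9×1000 + 9×100 + 54 → nine thousand nine hundred fifty-four (English words)
nine thousand nine hundred fifty-four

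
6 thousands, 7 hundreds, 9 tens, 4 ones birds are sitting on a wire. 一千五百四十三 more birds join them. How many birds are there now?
Convert 6 thousands, 7 hundreds, 9 tens, 4 ones (place-value notation) → 6×1000 + 7×100 + 9×10 + 4 = 6794 (decimal)
Convert 一千五百四十三 (Chinese numeral) → 1×1000 + 5×100 + 4×10 + 3 = 1543 (decimal)
Compute 6794 + 1543 = 8337
8337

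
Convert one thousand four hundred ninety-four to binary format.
Convert one thousand four hundred ninety-four (English words) → 1×1000 + 4×100 + 94 = 1494 (decimal)
Convert 1494 (decimal) → 1494 = 1024 + 256 + 128 + 64 + 16 + 4 + 2 → 0b10111010110 (binary)
0b10111010110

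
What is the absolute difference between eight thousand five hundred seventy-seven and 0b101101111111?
Convert eight thousand five hundred seventy-seven (English words) → 8×1000 + 5×100 + 77 = 8577 (decimal)
Convert 0b101101111111 (binary) → 2048 + 512 + 256 + 64 + 32 + 16 + 8 + 4 + 2 + 1 = 2943 (decimal)
Compute |8577 - 2943| = 5634
5634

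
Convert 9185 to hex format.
Convert 9185 (decimal) → 9185 = 2×4096 + 3×256 + 14×16 + 1 → 0x23E1 (hexadecimal)
0x23E1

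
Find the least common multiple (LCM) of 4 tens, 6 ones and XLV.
Convert 4 tens, 6 ones (place-value notation) → 4×10 + 6 = 46 (decimal)
Convert XLV (Roman numeral) → 40 + 5 = 45 (decimal)
Compute lcm(46, 45) = 2070
2070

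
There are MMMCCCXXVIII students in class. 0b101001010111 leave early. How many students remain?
Convert MMMCCCXXVIII (Roman numeral) → 1000 + 1000 + 1000 + 100 + 100 + 100 + 10 + 10 + 5 + 1 + 1 + 1 = 3328 (decimal)
Convert 0b101001010111 (binary) → 2048 + 512 + 64 + 16 + 4 + 2 + 1 = 2647 (decimal)
Compute 3328 - 2647 = 681
681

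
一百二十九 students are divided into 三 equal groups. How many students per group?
Convert 一百二十九 (Chinese numeral) → 1×100 + 2×10 + 9 = 129 (decimal)
Convert 三 (Chinese numeral) → 3 (decimal)
Compute 129 ÷ 3 = 43
43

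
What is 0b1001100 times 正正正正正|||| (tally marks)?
Convert 0b1001100 (binary) → 64 + 8 + 4 = 76 (decimal)
Convert 正正正正正|||| (tally marks) → 5 + 5 + 5 + 5 + 5 + 4 = 29 (decimal)
Compute 76 × 29 = 2204
2204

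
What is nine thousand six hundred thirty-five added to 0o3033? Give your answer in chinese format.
Convert nine thousand six hundred thirty-five (English words) → 9×1000 + 6×100 + 35 = 9635 (decimal)
Convert 0o3033 (octal) → 3×512 + 3×8 + 3 = 1563 (decimal)
Compute 9635 + 1563 = 11198
Convert 11198 (decimal) → 11198 = 1×10000 + 1×1000 + 1×100 + 9×10 + 8 → 一万一千一百九十八 (Chinese numeral)
一万一千一百九十八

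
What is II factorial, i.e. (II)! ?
Convert II (Roman numeral) → 1 + 1 = 2 (decimal)
Compute 2! = 2
2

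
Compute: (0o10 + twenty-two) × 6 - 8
Convert 0o10 (octal) → 1×8 = 8 (decimal)
Convert twenty-two (English words) → 22 (decimal)
Expression in decimal: (8 + 22) × 6 - 8
Parentheses first: 8 + 22 = 30
Multiply: 30 × 6 = 180
Subtract: 180 - 8 = 172
172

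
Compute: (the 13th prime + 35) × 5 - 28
Convert the 13th prime (prime index) → 41 (decimal)
Expression in decimal: (41 + 35) × 5 - 28
Parentheses first: 41 + 35 = 76
Multiply: 76 × 5 = 380
Subtract: 380 - 28 = 352
352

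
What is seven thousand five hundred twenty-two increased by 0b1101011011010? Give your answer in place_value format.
Convert seven thousand five hundred twenty-two (English words) → 7×1000 + 5×100 + 22 = 7522 (decimal)
Convert 0b1101011011010 (binary) → 4096 + 2048 + 512 + 128 + 64 + 16 + 8 + 2 = 6874 (decimal)
Compute 7522 + 6874 = 14396
Convert 14396 (decimal) → 14396 = 14×1000 + 3×100 + 9×10 + 6 → 14 thousands, 3 hundreds, 9 tens, 6 ones (place-value notation)
14 thousands, 3 hundreds, 9 tens, 6 ones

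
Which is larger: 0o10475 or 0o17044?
Convert 0o10475 (octal) → 1×4096 + 4×64 + 7×8 + 5 = 4413 (decimal)
Convert 0o17044 (octal) → 1×4096 + 7×512 + 4×8 + 4 = 7716 (decimal)
Compare 4413 vs 7716: larger = 7716
7716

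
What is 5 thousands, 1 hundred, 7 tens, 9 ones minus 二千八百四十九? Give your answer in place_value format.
Convert 5 thousands, 1 hundred, 7 tens, 9 ones (place-value notation) → 5×1000 + 1×100 + 7×10 + 9 = 5179 (decimal)
Convert 二千八百四十九 (Chinese numeral) → 2×1000 + 8×100 + 4×10 + 9 = 2849 (decimal)
Compute 5179 - 2849 = 2330
Convert 2330 (decimal) → 2330 = 2×1000 + 3×100 + 3×10 → 2 thousands, 3 hundreds, 3 tens (place-value notation)
2 thousands, 3 hundreds, 3 tens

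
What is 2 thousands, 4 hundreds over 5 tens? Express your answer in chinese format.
Convert 2 thousands, 4 hundreds (place-value notation) → 2×1000 + 4×100 = 2400 (decimal)
Convert 5 tens (place-value notation) → 5×10 = 50 (decimal)
Compute 2400 ÷ 50 = 48
Convert 48 (decimal) → 48 = 4×10 + 8 → 四十八 (Chinese numeral)
四十八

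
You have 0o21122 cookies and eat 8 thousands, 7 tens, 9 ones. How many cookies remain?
Convert 0o21122 (octal) → 2×4096 + 1×512 + 1×64 + 2×8 + 2 = 8786 (decimal)
Convert 8 thousands, 7 tens, 9 ones (place-value notation) → 8×1000 + 7×10 + 9 = 8079 (decimal)
Compute 8786 - 8079 = 707
707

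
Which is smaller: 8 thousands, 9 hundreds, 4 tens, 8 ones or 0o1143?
Convert 8 thousands, 9 hundreds, 4 tens, 8 ones (place-value notation) → 8×1000 + 9×100 + 4×10 + 8 = 8948 (decimal)
Convert 0o1143 (octal) → 1×512 + 1×64 + 4×8 + 3 = 611 (decimal)
Compare 8948 vs 611: smaller = 611
611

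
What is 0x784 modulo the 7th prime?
Convert 0x784 (hexadecimal) → 7×256 + 8×16 + 4 = 1924 (decimal)
Convert the 7th prime (prime index) → 17 (decimal)
Compute 1924 mod 17 = 3
3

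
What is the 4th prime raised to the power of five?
Convert the 4th prime (prime index) → 7 (decimal)
Convert five (English words) → 5 (decimal)
Compute 7 ^ 5 = 16807
16807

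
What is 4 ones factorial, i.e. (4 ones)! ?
Convert 4 ones (place-value notation) → 4 (decimal)
Compute 4! = 24
24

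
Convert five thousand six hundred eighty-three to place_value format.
Convert five thousand six hundred eighty-three (English words) → 5×1000 + 6×100 + 83 = 5683 (decimal)
Convert 5683 (decimal) → 5683 = 5×1000 + 6×100 + 8×10 + 3 → 5 thousands, 6 hundreds, 8 tens, 3 ones (place-value notation)
5 thousands, 6 hundreds, 8 tens, 3 ones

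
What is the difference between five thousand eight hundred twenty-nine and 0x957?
Convert five thousand eight hundred twenty-nine (English words) → 5×1000 + 8×100 + 29 = 5829 (decimal)
Convert 0x957 (hexadecimal) → 9×256 + 5×16 + 7 = 2391 (decimal)
Difference: |5829 - 2391| = 3438
3438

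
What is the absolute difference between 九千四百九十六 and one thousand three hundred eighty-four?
Convert 九千四百九十六 (Chinese numeral) → 9×1000 + 4×100 + 9×10 + 6 = 9496 (decimal)
Convert one thousand three hundred eighty-four (English words) → 1×1000 + 3×100 + 84 = 1384 (decimal)
Compute |9496 - 1384| = 8112
8112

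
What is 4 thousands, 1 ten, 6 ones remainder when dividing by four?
Convert 4 thousands, 1 ten, 6 ones (place-value notation) → 4×1000 + 1×10 + 6 = 4016 (decimal)
Convert four (English words) → 4 (decimal)
Compute 4016 mod 4 = 0
0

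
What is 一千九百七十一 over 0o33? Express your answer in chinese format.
Convert 一千九百七十一 (Chinese numeral) → 1×1000 + 9×100 + 7×10 + 1 = 1971 (decimal)
Convert 0o33 (octal) → 3×8 + 3 = 27 (decimal)
Compute 1971 ÷ 27 = 73
Convert 73 (decimal) → 73 = 7×10 + 3 → 七十三 (Chinese numeral)
七十三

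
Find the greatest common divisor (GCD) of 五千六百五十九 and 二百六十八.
Convert 五千六百五十九 (Chinese numeral) → 5×1000 + 6×100 + 5×10 + 9 = 5659 (decimal)
Convert 二百六十八 (Chinese numeral) → 2×100 + 6×10 + 8 = 268 (decimal)
Compute gcd(5659, 268) = 1
1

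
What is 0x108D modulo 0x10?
Convert 0x108D (hexadecimal) → 1×4096 + 8×16 + 13 = 4237 (decimal)
Convert 0x10 (hexadecimal) → 1×16 = 16 (decimal)
Compute 4237 mod 16 = 13
13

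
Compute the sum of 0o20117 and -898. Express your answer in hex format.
Convert 0o20117 (octal) → 2×4096 + 1×64 + 1×8 + 7 = 8271 (decimal)
Compute 8271 + -898 = 7373
Convert 7373 (decimal) → 7373 = 1×4096 + 12×256 + 12×16 + 13 → 0x1CCD (hexadecimal)
0x1CCD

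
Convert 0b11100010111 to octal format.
Convert 0b11100010111 (binary) → 1024 + 512 + 256 + 16 + 4 + 2 + 1 = 1815 (decimal)
Convert 1815 (decimal) → 1815 = 3×512 + 4×64 + 2×8 + 7 → 0o3427 (octal)
0o3427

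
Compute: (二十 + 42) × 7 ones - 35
Convert 二十 (Chinese numeral) → 2×10 = 20 (decimal)
Convert 7 ones (place-value notation) → 7 (decimal)
Expression in decimal: (20 + 42) × 7 - 35
Parentheses first: 20 + 42 = 62
Multiply: 62 × 7 = 434
Subtract: 434 - 35 = 399
399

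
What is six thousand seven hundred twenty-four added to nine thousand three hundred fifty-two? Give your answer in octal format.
Convert six thousand seven hundred twenty-four (English words) → 6×1000 + 7×100 + 24 = 6724 (decimal)
Convert nine thousand three hundred fifty-two (English words) → 9×1000 + 3×100 + 52 = 9352 (decimal)
Compute 6724 + 9352 = 16076
Convert 16076 (decimal) → 16076 = 3×4096 + 7×512 + 3×64 + 1×8 + 4 → 0o37314 (octal)
0o37314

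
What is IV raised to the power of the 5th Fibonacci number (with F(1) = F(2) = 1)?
Convert IV (Roman numeral) → 4 (decimal)
Convert the 5th Fibonacci number (with F(1) = F(2) = 1) (Fibonacci index) → 1, 1, 2, 3, 5 → 5 (decimal)
Compute 4 ^ 5 = 1024
1024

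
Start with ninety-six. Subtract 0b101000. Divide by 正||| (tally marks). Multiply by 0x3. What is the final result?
Convert ninety-six (English words) → 96 (decimal)
Start: 96
Convert 0b101000 (binary) → 32 + 8 = 40 (decimal)
96 - 40 = 56
Convert 正||| (tally marks) → 5 + 3 = 8 (decimal)
56 ÷ 8 = 7
Convert 0x3 (hexadecimal) → 3 (decimal)
7 × 3 = 21
21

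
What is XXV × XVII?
Convert XXV (Roman numeral) → 10 + 10 + 5 = 25 (decimal)
Convert XVII (Roman numeral) → 10 + 5 + 1 + 1 = 17 (decimal)
Compute 25 × 17 = 425
425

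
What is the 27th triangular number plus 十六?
The 27th triangular number = 27×28/2 = 378
Convert 十六 (Chinese numeral) → 1×10 + 6 = 16 (decimal)
Compute 378 + 16 = 394
394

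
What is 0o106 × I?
Convert 0o106 (octal) → 1×64 + 6 = 70 (decimal)
Convert I (Roman numeral) → 1 (decimal)
Compute 70 × 1 = 70
70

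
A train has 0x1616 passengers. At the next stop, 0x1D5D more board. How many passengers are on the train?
Convert 0x1616 (hexadecimal) → 1×4096 + 6×256 + 1×16 + 6 = 5654 (decimal)
Convert 0x1D5D (hexadecimal) → 1×4096 + 13×256 + 5×16 + 13 = 7517 (decimal)
Compute 5654 + 7517 = 13171
13171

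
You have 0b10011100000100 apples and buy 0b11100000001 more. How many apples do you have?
Convert 0b10011100000100 (binary) → 8192 + 1024 + 512 + 256 + 4 = 9988 (decimal)
Convert 0b11100000001 (binary) → 1024 + 512 + 256 + 1 = 1793 (decimal)
Compute 9988 + 1793 = 11781
11781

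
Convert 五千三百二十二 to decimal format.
Convert 五千三百二十二 (Chinese numeral) → 5×1000 + 3×100 + 2×10 + 2 = 5322 (decimal)
5322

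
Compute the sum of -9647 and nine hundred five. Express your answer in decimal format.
Convert nine hundred five (English words) → 9×100 + 5 = 905 (decimal)
Compute -9647 + 905 = -8742
-8742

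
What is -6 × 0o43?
Convert 0o43 (octal) → 4×8 + 3 = 35 (decimal)
Compute -6 × 35 = -210
-210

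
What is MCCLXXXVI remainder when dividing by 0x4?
Convert MCCLXXXVI (Roman numeral) → 1000 + 100 + 100 + 50 + 10 + 10 + 10 + 5 + 1 = 1286 (decimal)
Convert 0x4 (hexadecimal) → 4 (decimal)
Compute 1286 mod 4 = 2
2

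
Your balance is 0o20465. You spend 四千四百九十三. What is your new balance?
Convert 0o20465 (octal) → 2×4096 + 4×64 + 6×8 + 5 = 8501 (decimal)
Convert 四千四百九十三 (Chinese numeral) → 4×1000 + 4×100 + 9×10 + 3 = 4493 (decimal)
Compute 8501 - 4493 = 4008
4008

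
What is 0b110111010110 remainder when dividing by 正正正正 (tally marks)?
Convert 0b110111010110 (binary) → 2048 + 1024 + 256 + 128 + 64 + 16 + 4 + 2 = 3542 (decimal)
Convert 正正正正 (tally marks) → 5 + 5 + 5 + 5 = 20 (decimal)
Compute 3542 mod 20 = 2
2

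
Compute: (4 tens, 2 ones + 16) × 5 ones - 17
Convert 4 tens, 2 ones (place-value notation) → 4×10 + 2 = 42 (decimal)
Convert 5 ones (place-value notation) → 5 (decimal)
Expression in decimal: (42 + 16) × 5 - 17
Parentheses first: 42 + 16 = 58
Multiply: 58 × 5 = 290
Subtract: 290 - 17 = 273
273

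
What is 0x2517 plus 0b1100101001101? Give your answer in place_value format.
Convert 0x2517 (hexadecimal) → 2×4096 + 5×256 + 1×16 + 7 = 9495 (decimal)
Convert 0b1100101001101 (binary) → 4096 + 2048 + 256 + 64 + 8 + 4 + 1 = 6477 (decimal)
Compute 9495 + 6477 = 15972
Convert 15972 (decimal) → 15972 = 15×1000 + 9×100 + 7×10 + 2 → 15 thousands, 9 hundreds, 7 tens, 2 ones (place-value notation)
15 thousands, 9 hundreds, 7 tens, 2 ones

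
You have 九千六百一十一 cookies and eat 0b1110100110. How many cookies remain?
Convert 九千六百一十一 (Chinese numeral) → 9×1000 + 6×100 + 1×10 + 1 = 9611 (decimal)
Convert 0b1110100110 (binary) → 512 + 256 + 128 + 32 + 4 + 2 = 934 (decimal)
Compute 9611 - 934 = 8677
8677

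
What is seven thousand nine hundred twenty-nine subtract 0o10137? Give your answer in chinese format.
Convert seven thousand nine hundred twenty-nine (English words) → 7×1000 + 9×100 + 29 = 7929 (decimal)
Convert 0o10137 (octal) → 1×4096 + 1×64 + 3×8 + 7 = 4191 (decimal)
Compute 7929 - 4191 = 3738
Convert 3738 (decimal) → 3738 = 3×1000 + 7×100 + 3×10 + 8 → 三千七百三十八 (Chinese numeral)
三千七百三十八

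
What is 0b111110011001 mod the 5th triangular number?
Convert 0b111110011001 (binary) → 2048 + 1024 + 512 + 256 + 128 + 16 + 8 + 1 = 3993 (decimal)
Convert the 5th triangular number (triangular index) → 5×6/2 = 15 (decimal)
Compute 3993 mod 15 = 3
3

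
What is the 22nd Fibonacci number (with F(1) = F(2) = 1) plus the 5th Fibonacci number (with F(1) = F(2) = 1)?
The 22nd Fibonacci number (with F(1) = F(2) = 1) = 17711
Convert the 5th Fibonacci number (with F(1) = F(2) = 1) (Fibonacci index) → 1, 1, 2, 3, 5 → 5 (decimal)
Compute 17711 + 5 = 17716
17716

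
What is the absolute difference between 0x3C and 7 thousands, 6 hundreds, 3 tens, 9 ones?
Convert 0x3C (hexadecimal) → 3×16 + 12 = 60 (decimal)
Convert 7 thousands, 6 hundreds, 3 tens, 9 ones (place-value notation) → 7×1000 + 6×100 + 3×10 + 9 = 7639 (decimal)
Compute |60 - 7639| = 7579
7579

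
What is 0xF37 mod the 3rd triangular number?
Convert 0xF37 (hexadecimal) → 15×256 + 3×16 + 7 = 3895 (decimal)
Convert the 3rd triangular number (triangular index) → 3×4/2 = 6 (decimal)
Compute 3895 mod 6 = 1
1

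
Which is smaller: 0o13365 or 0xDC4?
Convert 0o13365 (octal) → 1×4096 + 3×512 + 3×64 + 6×8 + 5 = 5877 (decimal)
Convert 0xDC4 (hexadecimal) → 13×256 + 12×16 + 4 = 3524 (decimal)
Compare 5877 vs 3524: smaller = 3524
3524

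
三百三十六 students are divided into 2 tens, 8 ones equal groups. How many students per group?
Convert 三百三十六 (Chinese numeral) → 3×100 + 3×10 + 6 = 336 (decimal)
Convert 2 tens, 8 ones (place-value notation) → 2×10 + 8 = 28 (decimal)
Compute 336 ÷ 28 = 12
12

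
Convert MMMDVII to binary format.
Convert MMMDVII (Roman numeral) → 1000 + 1000 + 1000 + 500 + 5 + 1 + 1 = 3507 (decimal)
Convert 3507 (decimal) → 3507 = 2048 + 1024 + 256 + 128 + 32 + 16 + 2 + 1 → 0b110110110011 (binary)
0b110110110011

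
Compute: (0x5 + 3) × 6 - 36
Convert 0x5 (hexadecimal) → 5 (decimal)
Expression in decimal: (5 + 3) × 6 - 36
Parentheses first: 5 + 3 = 8
Multiply: 8 × 6 = 48
Subtract: 48 - 36 = 12
12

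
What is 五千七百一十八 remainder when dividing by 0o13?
Convert 五千七百一十八 (Chinese numeral) → 5×1000 + 7×100 + 1×10 + 8 = 5718 (decimal)
Convert 0o13 (octal) → 1×8 + 3 = 11 (decimal)
Compute 5718 mod 11 = 9
9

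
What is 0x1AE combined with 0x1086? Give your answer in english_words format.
Convert 0x1AE (hexadecimal) → 1×256 + 10×16 + 14 = 430 (decimal)
Convert 0x1086 (hexadecimal) → 1×4096 + 8×16 + 6 = 4230 (decimal)
Compute 430 + 4230 = 4660
Convert 4660 (decimal) → 4660 = 4×1000 + 6×100 + 60 → four thousand six hundred sixty (English words)
four thousand six hundred sixty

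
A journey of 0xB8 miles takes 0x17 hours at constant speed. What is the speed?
Convert 0xB8 (hexadecimal) → 11×16 + 8 = 184 (decimal)
Convert 0x17 (hexadecimal) → 1×16 + 7 = 23 (decimal)
Compute 184 ÷ 23 = 8
8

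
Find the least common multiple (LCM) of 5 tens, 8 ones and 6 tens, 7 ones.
Convert 5 tens, 8 ones (place-value notation) → 5×10 + 8 = 58 (decimal)
Convert 6 tens, 7 ones (place-value notation) → 6×10 + 7 = 67 (decimal)
Compute lcm(58, 67) = 3886
3886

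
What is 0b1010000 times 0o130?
Convert 0b1010000 (binary) → 64 + 16 = 80 (decimal)
Convert 0o130 (octal) → 1×64 + 3×8 = 88 (decimal)
Compute 80 × 88 = 7040
7040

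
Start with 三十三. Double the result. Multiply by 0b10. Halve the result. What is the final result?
Convert 三十三 (Chinese numeral) → 3×10 + 3 = 33 (decimal)
Start: 33
33 × 2 = 66
Convert 0b10 (binary) → 2 (decimal)
66 × 2 = 132
132 ÷ 2 = 66
66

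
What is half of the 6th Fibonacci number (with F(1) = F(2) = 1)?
The 6th Fibonacci number (with F(1) = F(2) = 1): 1, 1, 2, 3, 5, 8 → 8
Compute 8 ÷ 2 = 4
4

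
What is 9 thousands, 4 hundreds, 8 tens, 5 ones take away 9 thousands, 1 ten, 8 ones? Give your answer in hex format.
Convert 9 thousands, 4 hundreds, 8 tens, 5 ones (place-value notation) → 9×1000 + 4×100 + 8×10 + 5 = 9485 (decimal)
Convert 9 thousands, 1 ten, 8 ones (place-value notation) → 9×1000 + 1×10 + 8 = 9018 (decimal)
Compute 9485 - 9018 = 467
Convert 467 (decimal) → 467 = 1×256 + 13×16 + 3 → 0x1D3 (hexadecimal)
0x1D3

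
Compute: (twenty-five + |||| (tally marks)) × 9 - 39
Convert twenty-five (English words) → 25 (decimal)
Convert |||| (tally marks) → 4 (decimal)
Expression in decimal: (25 + 4) × 9 - 39
Parentheses first: 25 + 4 = 29
Multiply: 29 × 9 = 261
Subtract: 261 - 39 = 222
222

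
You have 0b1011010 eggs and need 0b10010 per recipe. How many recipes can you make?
Convert 0b1011010 (binary) → 64 + 16 + 8 + 2 = 90 (decimal)
Convert 0b10010 (binary) → 16 + 2 = 18 (decimal)
Compute 90 ÷ 18 = 5
5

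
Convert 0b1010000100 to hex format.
Convert 0b1010000100 (binary) → 512 + 128 + 4 = 644 (decimal)
Convert 644 (decimal) → 644 = 2×256 + 8×16 + 4 → 0x284 (hexadecimal)
0x284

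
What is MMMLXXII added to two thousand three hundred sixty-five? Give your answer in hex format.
Convert MMMLXXII (Roman numeral) → 1000 + 1000 + 1000 + 50 + 10 + 10 + 1 + 1 = 3072 (decimal)
Convert two thousand three hundred sixty-five (English words) → 2×1000 + 3×100 + 65 = 2365 (decimal)
Compute 3072 + 2365 = 5437
Convert 5437 (decimal) → 5437 = 1×4096 + 5×256 + 3×16 + 13 → 0x153D (hexadecimal)
0x153D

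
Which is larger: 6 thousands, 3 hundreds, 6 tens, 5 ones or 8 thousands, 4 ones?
Convert 6 thousands, 3 hundreds, 6 tens, 5 ones (place-value notation) → 6×1000 + 3×100 + 6×10 + 5 = 6365 (decimal)
Convert 8 thousands, 4 ones (place-value notation) → 8×1000 + 4 = 8004 (decimal)
Compare 6365 vs 8004: larger = 8004
8004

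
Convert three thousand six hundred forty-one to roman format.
Convert three thousand six hundred forty-one (English words) → 3×1000 + 6×100 + 41 = 3641 (decimal)
Convert 3641 (decimal) → 3641 = 1000 + 1000 + 1000 + 500 + 100 + 40 + 1 → MMMDCXLI (Roman numeral)
MMMDCXLI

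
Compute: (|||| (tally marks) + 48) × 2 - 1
Convert |||| (tally marks) → 4 (decimal)
Expression in decimal: (4 + 48) × 2 - 1
Parentheses first: 4 + 48 = 52
Multiply: 52 × 2 = 104
Subtract: 104 - 1 = 103
103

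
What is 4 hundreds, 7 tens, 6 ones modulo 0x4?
Convert 4 hundreds, 7 tens, 6 ones (place-value notation) → 4×100 + 7×10 + 6 = 476 (decimal)
Convert 0x4 (hexadecimal) → 4 (decimal)
Compute 476 mod 4 = 0
0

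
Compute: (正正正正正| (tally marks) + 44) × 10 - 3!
Convert 正正正正正| (tally marks) → 5 + 5 + 5 + 5 + 5 + 1 = 26 (decimal)
Convert 3! (factorial) → 6 (decimal)
Expression in decimal: (26 + 44) × 10 - 6
Parentheses first: 26 + 44 = 70
Multiply: 70 × 10 = 700
Subtract: 700 - 6 = 694
694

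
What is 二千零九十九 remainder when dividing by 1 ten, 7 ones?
Convert 二千零九十九 (Chinese numeral) → 2×1000 + 9×10 + 9 = 2099 (decimal)
Convert 1 ten, 7 ones (place-value notation) → 1×10 + 7 = 17 (decimal)
Compute 2099 mod 17 = 8
8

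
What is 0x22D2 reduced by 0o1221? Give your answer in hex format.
Convert 0x22D2 (hexadecimal) → 2×4096 + 2×256 + 13×16 + 2 = 8914 (decimal)
Convert 0o1221 (octal) → 1×512 + 2×64 + 2×8 + 1 = 657 (decimal)
Compute 8914 - 657 = 8257
Convert 8257 (decimal) → 8257 = 2×4096 + 4×16 + 1 → 0x2041 (hexadecimal)
0x2041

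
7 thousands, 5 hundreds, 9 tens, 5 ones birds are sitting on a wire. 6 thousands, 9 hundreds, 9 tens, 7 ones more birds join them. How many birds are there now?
Convert 7 thousands, 5 hundreds, 9 tens, 5 ones (place-value notation) → 7×1000 + 5×100 + 9×10 + 5 = 7595 (decimal)
Convert 6 thousands, 9 hundreds, 9 tens, 7 ones (place-value notation) → 6×1000 + 9×100 + 9×10 + 7 = 6997 (decimal)
Compute 7595 + 6997 = 14592
14592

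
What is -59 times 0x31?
Convert 0x31 (hexadecimal) → 3×16 + 1 = 49 (decimal)
Compute -59 × 49 = -2891
-2891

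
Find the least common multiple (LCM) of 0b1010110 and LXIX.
Convert 0b1010110 (binary) → 64 + 16 + 4 + 2 = 86 (decimal)
Convert LXIX (Roman numeral) → 50 + 10 + 9 = 69 (decimal)
Compute lcm(86, 69) = 5934
5934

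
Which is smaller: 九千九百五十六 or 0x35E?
Convert 九千九百五十六 (Chinese numeral) → 9×1000 + 9×100 + 5×10 + 6 = 9956 (decimal)
Convert 0x35E (hexadecimal) → 3×256 + 5×16 + 14 = 862 (decimal)
Compare 9956 vs 862: smaller = 862
862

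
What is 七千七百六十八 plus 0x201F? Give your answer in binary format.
Convert 七千七百六十八 (Chinese numeral) → 7×1000 + 7×100 + 6×10 + 8 = 7768 (decimal)
Convert 0x201F (hexadecimal) → 2×4096 + 1×16 + 15 = 8223 (decimal)
Compute 7768 + 8223 = 15991
Convert 15991 (decimal) → 15991 = 8192 + 4096 + 2048 + 1024 + 512 + 64 + 32 + 16 + 4 + 2 + 1 → 0b11111001110111 (binary)
0b11111001110111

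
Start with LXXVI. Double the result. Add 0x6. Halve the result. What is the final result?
Convert LXXVI (Roman numeral) → 50 + 10 + 10 + 5 + 1 = 76 (decimal)
Start: 76
76 × 2 = 152
Convert 0x6 (hexadecimal) → 6 (decimal)
152 + 6 = 158
158 ÷ 2 = 79
79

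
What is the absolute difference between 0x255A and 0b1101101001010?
Convert 0x255A (hexadecimal) → 2×4096 + 5×256 + 5×16 + 10 = 9562 (decimal)
Convert 0b1101101001010 (binary) → 4096 + 2048 + 512 + 256 + 64 + 8 + 2 = 6986 (decimal)
Compute |9562 - 6986| = 2576
2576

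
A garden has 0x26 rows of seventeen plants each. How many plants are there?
Convert seventeen (English words) → 17 (decimal)
Convert 0x26 (hexadecimal) → 2×16 + 6 = 38 (decimal)
Compute 17 × 38 = 646
646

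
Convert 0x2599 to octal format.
Convert 0x2599 (hexadecimal) → 2×4096 + 5×256 + 9×16 + 9 = 9625 (decimal)
Convert 9625 (decimal) → 9625 = 2×4096 + 2×512 + 6×64 + 3×8 + 1 → 0o22631 (octal)
0o22631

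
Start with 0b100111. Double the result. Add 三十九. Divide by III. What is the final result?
Convert 0b100111 (binary) → 32 + 4 + 2 + 1 = 39 (decimal)
Start: 39
39 × 2 = 78
Convert 三十九 (Chinese numeral) → 3×10 + 9 = 39 (decimal)
78 + 39 = 117
Convert III (Roman numeral) → 1 + 1 + 1 = 3 (decimal)
117 ÷ 3 = 39
39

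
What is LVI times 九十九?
Convert LVI (Roman numeral) → 50 + 5 + 1 = 56 (decimal)
Convert 九十九 (Chinese numeral) → 9×10 + 9 = 99 (decimal)
Compute 56 × 99 = 5544
5544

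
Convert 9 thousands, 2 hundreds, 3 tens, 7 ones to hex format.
Convert 9 thousands, 2 hundreds, 3 tens, 7 ones (place-value notation) → 9×1000 + 2×100 + 3×10 + 7 = 9237 (decimal)
Convert 9237 (decimal) → 9237 = 2×4096 + 4×256 + 1×16 + 5 → 0x2415 (hexadecimal)
0x2415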